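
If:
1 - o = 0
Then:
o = 1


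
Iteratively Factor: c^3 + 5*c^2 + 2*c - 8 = (c + 2)*(c^2 + 3*c - 4) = (c - 1)*(c + 2)*(c + 4)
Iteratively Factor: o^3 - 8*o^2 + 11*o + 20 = (o - 5)*(o^2 - 3*o - 4) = (o - 5)*(o - 4)*(o + 1)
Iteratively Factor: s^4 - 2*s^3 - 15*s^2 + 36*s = (s)*(s^3 - 2*s^2 - 15*s + 36) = s*(s + 4)*(s^2 - 6*s + 9) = s*(s - 3)*(s + 4)*(s - 3)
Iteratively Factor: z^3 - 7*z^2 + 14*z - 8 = (z - 4)*(z^2 - 3*z + 2) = (z - 4)*(z - 2)*(z - 1)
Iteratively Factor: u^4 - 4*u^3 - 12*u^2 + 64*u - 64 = (u - 4)*(u^3 - 12*u + 16) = (u - 4)*(u - 2)*(u^2 + 2*u - 8) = (u - 4)*(u - 2)^2*(u + 4)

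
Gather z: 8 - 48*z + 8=16 - 48*z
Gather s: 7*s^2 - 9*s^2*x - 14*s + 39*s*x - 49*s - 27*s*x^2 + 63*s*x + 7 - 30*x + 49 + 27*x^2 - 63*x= s^2*(7 - 9*x) + s*(-27*x^2 + 102*x - 63) + 27*x^2 - 93*x + 56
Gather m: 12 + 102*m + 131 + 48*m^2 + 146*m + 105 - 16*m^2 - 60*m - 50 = 32*m^2 + 188*m + 198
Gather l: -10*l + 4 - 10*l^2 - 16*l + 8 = -10*l^2 - 26*l + 12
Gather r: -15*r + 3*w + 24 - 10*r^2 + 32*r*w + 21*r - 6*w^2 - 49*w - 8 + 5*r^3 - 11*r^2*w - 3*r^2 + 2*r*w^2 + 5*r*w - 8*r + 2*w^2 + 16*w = 5*r^3 + r^2*(-11*w - 13) + r*(2*w^2 + 37*w - 2) - 4*w^2 - 30*w + 16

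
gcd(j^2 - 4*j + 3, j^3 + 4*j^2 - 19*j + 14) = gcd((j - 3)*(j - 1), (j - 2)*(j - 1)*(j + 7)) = j - 1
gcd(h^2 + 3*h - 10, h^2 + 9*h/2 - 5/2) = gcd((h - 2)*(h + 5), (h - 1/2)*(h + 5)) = h + 5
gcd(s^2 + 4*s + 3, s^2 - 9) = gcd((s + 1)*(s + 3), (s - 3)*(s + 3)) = s + 3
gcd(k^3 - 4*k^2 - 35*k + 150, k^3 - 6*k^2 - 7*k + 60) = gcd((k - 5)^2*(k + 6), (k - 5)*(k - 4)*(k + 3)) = k - 5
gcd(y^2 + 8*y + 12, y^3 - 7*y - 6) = y + 2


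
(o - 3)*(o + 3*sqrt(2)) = o^2 - 3*o + 3*sqrt(2)*o - 9*sqrt(2)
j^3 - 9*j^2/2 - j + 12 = (j - 4)*(j - 2)*(j + 3/2)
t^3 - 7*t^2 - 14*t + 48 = (t - 8)*(t - 2)*(t + 3)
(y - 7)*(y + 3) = y^2 - 4*y - 21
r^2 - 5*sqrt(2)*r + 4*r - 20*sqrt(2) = (r + 4)*(r - 5*sqrt(2))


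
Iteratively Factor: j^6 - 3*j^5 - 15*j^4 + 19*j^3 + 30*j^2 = (j + 1)*(j^5 - 4*j^4 - 11*j^3 + 30*j^2) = j*(j + 1)*(j^4 - 4*j^3 - 11*j^2 + 30*j) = j^2*(j + 1)*(j^3 - 4*j^2 - 11*j + 30) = j^2*(j + 1)*(j + 3)*(j^2 - 7*j + 10) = j^2*(j - 2)*(j + 1)*(j + 3)*(j - 5)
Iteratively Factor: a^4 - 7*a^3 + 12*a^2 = (a - 3)*(a^3 - 4*a^2) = (a - 4)*(a - 3)*(a^2) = a*(a - 4)*(a - 3)*(a)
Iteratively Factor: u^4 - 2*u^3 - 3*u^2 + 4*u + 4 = (u + 1)*(u^3 - 3*u^2 + 4) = (u + 1)^2*(u^2 - 4*u + 4) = (u - 2)*(u + 1)^2*(u - 2)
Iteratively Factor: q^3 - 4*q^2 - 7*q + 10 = (q - 5)*(q^2 + q - 2) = (q - 5)*(q + 2)*(q - 1)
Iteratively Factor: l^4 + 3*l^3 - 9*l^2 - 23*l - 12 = (l + 4)*(l^3 - l^2 - 5*l - 3) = (l - 3)*(l + 4)*(l^2 + 2*l + 1) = (l - 3)*(l + 1)*(l + 4)*(l + 1)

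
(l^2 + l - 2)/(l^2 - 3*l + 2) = (l + 2)/(l - 2)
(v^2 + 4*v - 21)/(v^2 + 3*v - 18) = (v + 7)/(v + 6)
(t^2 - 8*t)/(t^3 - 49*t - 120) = t/(t^2 + 8*t + 15)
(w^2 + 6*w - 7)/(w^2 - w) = (w + 7)/w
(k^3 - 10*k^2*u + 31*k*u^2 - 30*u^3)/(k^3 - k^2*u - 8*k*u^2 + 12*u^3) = (-k^2 + 8*k*u - 15*u^2)/(-k^2 - k*u + 6*u^2)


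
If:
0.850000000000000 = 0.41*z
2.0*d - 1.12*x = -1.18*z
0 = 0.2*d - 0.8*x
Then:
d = -1.42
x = -0.36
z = 2.07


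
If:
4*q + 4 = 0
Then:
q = -1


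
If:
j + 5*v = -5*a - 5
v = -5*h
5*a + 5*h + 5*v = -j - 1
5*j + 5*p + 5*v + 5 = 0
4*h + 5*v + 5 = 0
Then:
No Solution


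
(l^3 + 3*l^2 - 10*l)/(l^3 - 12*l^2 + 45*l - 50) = l*(l + 5)/(l^2 - 10*l + 25)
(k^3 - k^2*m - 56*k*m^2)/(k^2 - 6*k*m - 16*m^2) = k*(k + 7*m)/(k + 2*m)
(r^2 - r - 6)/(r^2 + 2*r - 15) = (r + 2)/(r + 5)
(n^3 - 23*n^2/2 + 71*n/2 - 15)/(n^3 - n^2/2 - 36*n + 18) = (n - 5)/(n + 6)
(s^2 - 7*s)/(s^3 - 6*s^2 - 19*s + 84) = s/(s^2 + s - 12)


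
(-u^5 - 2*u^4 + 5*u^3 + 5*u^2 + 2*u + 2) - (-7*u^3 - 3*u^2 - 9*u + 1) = -u^5 - 2*u^4 + 12*u^3 + 8*u^2 + 11*u + 1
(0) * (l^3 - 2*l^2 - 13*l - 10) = 0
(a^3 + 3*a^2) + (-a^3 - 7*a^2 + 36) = 36 - 4*a^2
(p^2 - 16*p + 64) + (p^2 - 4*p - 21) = 2*p^2 - 20*p + 43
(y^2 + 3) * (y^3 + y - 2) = y^5 + 4*y^3 - 2*y^2 + 3*y - 6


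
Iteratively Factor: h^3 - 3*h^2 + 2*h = (h - 2)*(h^2 - h) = h*(h - 2)*(h - 1)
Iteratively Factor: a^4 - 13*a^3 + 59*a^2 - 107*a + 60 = (a - 4)*(a^3 - 9*a^2 + 23*a - 15) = (a - 4)*(a - 1)*(a^2 - 8*a + 15) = (a - 5)*(a - 4)*(a - 1)*(a - 3)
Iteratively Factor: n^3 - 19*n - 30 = (n + 3)*(n^2 - 3*n - 10) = (n - 5)*(n + 3)*(n + 2)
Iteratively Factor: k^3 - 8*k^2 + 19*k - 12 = (k - 1)*(k^2 - 7*k + 12) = (k - 4)*(k - 1)*(k - 3)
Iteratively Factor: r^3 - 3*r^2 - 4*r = (r + 1)*(r^2 - 4*r) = r*(r + 1)*(r - 4)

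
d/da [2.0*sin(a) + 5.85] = 2.0*cos(a)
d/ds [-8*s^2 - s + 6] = -16*s - 1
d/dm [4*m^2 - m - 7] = 8*m - 1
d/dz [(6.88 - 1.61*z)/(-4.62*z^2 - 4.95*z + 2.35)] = (-7.4382*z^2 + 63.5712*z + 30.2725)/(21.3444*z^4 + 45.738*z^3 + 2.7885*z^2 - 23.265*z + 5.5225)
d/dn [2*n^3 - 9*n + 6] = 6*n^2 - 9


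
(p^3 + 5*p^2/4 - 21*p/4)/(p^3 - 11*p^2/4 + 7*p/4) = (p + 3)/(p - 1)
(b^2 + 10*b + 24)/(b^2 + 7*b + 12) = (b + 6)/(b + 3)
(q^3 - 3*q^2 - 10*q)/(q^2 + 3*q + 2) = q*(q - 5)/(q + 1)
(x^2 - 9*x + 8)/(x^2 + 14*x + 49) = (x^2 - 9*x + 8)/(x^2 + 14*x + 49)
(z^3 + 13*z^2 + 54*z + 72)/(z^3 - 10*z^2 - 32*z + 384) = (z^2 + 7*z + 12)/(z^2 - 16*z + 64)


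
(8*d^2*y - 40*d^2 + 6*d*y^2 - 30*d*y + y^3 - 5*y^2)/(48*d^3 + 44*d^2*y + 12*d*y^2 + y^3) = (y - 5)/(6*d + y)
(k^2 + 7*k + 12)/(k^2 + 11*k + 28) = (k + 3)/(k + 7)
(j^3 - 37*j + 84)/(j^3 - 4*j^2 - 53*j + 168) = (j - 4)/(j - 8)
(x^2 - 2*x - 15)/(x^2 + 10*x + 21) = (x - 5)/(x + 7)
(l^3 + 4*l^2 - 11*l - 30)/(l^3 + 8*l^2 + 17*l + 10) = (l - 3)/(l + 1)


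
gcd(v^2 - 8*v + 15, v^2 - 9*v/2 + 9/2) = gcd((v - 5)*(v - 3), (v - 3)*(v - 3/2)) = v - 3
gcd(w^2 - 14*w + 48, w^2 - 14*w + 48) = w^2 - 14*w + 48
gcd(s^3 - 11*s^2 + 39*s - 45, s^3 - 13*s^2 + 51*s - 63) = s^2 - 6*s + 9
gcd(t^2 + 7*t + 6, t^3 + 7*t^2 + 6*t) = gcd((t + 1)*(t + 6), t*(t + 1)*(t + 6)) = t^2 + 7*t + 6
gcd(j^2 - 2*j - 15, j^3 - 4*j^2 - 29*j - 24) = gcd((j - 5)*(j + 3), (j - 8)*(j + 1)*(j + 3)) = j + 3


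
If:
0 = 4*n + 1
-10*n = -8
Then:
No Solution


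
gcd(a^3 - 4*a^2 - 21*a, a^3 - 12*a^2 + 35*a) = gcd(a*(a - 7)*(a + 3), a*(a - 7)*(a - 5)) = a^2 - 7*a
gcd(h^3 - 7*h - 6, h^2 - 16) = 1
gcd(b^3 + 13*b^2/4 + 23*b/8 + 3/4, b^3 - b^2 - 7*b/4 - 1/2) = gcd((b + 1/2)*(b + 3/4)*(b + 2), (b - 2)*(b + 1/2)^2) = b + 1/2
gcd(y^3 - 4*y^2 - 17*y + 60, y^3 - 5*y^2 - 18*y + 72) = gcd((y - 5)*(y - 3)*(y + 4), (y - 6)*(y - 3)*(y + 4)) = y^2 + y - 12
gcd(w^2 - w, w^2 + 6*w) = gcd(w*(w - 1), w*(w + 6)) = w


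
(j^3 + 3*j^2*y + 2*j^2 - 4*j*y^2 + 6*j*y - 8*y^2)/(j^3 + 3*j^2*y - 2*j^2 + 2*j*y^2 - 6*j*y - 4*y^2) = (j^3 + 3*j^2*y + 2*j^2 - 4*j*y^2 + 6*j*y - 8*y^2)/(j^3 + 3*j^2*y - 2*j^2 + 2*j*y^2 - 6*j*y - 4*y^2)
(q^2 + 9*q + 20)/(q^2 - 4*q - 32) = (q + 5)/(q - 8)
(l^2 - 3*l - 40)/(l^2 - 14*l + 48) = (l + 5)/(l - 6)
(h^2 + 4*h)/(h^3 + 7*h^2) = (h + 4)/(h*(h + 7))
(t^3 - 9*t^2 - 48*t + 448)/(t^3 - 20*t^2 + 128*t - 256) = (t + 7)/(t - 4)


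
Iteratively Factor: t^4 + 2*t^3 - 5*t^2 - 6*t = (t)*(t^3 + 2*t^2 - 5*t - 6) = t*(t + 3)*(t^2 - t - 2) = t*(t - 2)*(t + 3)*(t + 1)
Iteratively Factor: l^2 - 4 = (l - 2)*(l + 2)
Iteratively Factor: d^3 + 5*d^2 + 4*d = (d)*(d^2 + 5*d + 4) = d*(d + 4)*(d + 1)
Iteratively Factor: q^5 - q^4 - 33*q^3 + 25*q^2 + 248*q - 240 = (q - 5)*(q^4 + 4*q^3 - 13*q^2 - 40*q + 48) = (q - 5)*(q + 4)*(q^3 - 13*q + 12) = (q - 5)*(q - 1)*(q + 4)*(q^2 + q - 12) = (q - 5)*(q - 1)*(q + 4)^2*(q - 3)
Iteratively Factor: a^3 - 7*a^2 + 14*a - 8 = (a - 1)*(a^2 - 6*a + 8) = (a - 2)*(a - 1)*(a - 4)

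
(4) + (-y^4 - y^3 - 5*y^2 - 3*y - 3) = -y^4 - y^3 - 5*y^2 - 3*y + 1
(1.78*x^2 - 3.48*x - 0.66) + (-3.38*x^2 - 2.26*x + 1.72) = -1.6*x^2 - 5.74*x + 1.06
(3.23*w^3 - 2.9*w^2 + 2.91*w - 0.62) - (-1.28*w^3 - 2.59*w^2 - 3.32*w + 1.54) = 4.51*w^3 - 0.31*w^2 + 6.23*w - 2.16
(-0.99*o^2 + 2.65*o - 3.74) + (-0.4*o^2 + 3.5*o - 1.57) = -1.39*o^2 + 6.15*o - 5.31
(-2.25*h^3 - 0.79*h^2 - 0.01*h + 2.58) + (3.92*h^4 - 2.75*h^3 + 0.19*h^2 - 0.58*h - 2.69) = 3.92*h^4 - 5.0*h^3 - 0.6*h^2 - 0.59*h - 0.11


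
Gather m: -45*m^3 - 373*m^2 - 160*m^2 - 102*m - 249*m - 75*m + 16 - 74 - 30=-45*m^3 - 533*m^2 - 426*m - 88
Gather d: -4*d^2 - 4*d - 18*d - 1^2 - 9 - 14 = -4*d^2 - 22*d - 24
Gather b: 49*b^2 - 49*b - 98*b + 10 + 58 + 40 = 49*b^2 - 147*b + 108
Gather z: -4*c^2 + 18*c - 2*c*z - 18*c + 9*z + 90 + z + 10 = -4*c^2 + z*(10 - 2*c) + 100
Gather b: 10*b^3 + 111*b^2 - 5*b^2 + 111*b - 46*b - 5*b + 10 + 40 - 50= 10*b^3 + 106*b^2 + 60*b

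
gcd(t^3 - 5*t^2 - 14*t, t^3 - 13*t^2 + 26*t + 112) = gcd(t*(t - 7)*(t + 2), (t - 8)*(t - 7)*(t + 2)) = t^2 - 5*t - 14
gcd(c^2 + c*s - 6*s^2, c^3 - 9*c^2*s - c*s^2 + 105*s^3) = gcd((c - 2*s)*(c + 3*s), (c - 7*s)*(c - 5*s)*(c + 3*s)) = c + 3*s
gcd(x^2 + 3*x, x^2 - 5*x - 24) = x + 3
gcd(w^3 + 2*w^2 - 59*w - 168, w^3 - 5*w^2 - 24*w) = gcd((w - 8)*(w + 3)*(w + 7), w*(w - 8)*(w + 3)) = w^2 - 5*w - 24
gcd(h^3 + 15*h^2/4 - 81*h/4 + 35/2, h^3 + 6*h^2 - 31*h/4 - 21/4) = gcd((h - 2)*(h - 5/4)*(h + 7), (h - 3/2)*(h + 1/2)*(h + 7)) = h + 7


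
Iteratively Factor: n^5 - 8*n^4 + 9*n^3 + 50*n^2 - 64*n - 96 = (n + 2)*(n^4 - 10*n^3 + 29*n^2 - 8*n - 48) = (n - 4)*(n + 2)*(n^3 - 6*n^2 + 5*n + 12) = (n - 4)^2*(n + 2)*(n^2 - 2*n - 3) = (n - 4)^2*(n + 1)*(n + 2)*(n - 3)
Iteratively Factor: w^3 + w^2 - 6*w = (w + 3)*(w^2 - 2*w) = w*(w + 3)*(w - 2)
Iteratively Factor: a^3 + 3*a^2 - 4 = (a - 1)*(a^2 + 4*a + 4) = (a - 1)*(a + 2)*(a + 2)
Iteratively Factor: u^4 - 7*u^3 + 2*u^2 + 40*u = (u)*(u^3 - 7*u^2 + 2*u + 40) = u*(u - 5)*(u^2 - 2*u - 8) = u*(u - 5)*(u - 4)*(u + 2)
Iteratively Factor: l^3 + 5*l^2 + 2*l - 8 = (l + 2)*(l^2 + 3*l - 4) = (l + 2)*(l + 4)*(l - 1)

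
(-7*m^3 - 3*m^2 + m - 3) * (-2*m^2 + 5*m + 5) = 14*m^5 - 29*m^4 - 52*m^3 - 4*m^2 - 10*m - 15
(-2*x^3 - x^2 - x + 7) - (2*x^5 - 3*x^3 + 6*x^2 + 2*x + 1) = -2*x^5 + x^3 - 7*x^2 - 3*x + 6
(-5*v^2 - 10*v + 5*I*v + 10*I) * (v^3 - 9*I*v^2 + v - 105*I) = -5*v^5 - 10*v^4 + 50*I*v^4 + 40*v^3 + 100*I*v^3 + 80*v^2 + 530*I*v^2 + 525*v + 1060*I*v + 1050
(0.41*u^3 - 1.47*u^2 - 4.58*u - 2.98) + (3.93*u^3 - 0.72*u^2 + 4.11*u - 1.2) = 4.34*u^3 - 2.19*u^2 - 0.47*u - 4.18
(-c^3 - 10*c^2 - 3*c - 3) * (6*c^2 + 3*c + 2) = -6*c^5 - 63*c^4 - 50*c^3 - 47*c^2 - 15*c - 6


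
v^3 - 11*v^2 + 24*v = v*(v - 8)*(v - 3)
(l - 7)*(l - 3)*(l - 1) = l^3 - 11*l^2 + 31*l - 21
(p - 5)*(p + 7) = p^2 + 2*p - 35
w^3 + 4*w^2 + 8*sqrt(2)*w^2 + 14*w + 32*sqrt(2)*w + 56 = (w + 4)*(w + sqrt(2))*(w + 7*sqrt(2))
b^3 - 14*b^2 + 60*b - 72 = (b - 6)^2*(b - 2)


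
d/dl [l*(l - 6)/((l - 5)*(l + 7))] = 2*(4*l^2 - 35*l + 105)/(l^4 + 4*l^3 - 66*l^2 - 140*l + 1225)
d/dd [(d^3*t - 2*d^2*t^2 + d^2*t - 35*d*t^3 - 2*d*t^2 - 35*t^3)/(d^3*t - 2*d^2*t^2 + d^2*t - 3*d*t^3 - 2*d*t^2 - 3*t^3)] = 64*t^2*(d - t)/(d^4 - 4*d^3*t - 2*d^2*t^2 + 12*d*t^3 + 9*t^4)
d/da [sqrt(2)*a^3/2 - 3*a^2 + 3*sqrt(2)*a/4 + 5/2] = 3*sqrt(2)*a^2/2 - 6*a + 3*sqrt(2)/4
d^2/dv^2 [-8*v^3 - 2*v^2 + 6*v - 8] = -48*v - 4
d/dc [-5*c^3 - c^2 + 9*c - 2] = -15*c^2 - 2*c + 9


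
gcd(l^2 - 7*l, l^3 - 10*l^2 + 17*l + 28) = l - 7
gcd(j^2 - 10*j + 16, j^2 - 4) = j - 2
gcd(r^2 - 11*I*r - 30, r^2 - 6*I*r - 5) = r - 5*I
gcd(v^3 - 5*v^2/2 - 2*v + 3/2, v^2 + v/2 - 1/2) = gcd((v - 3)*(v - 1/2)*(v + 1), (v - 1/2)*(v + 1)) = v^2 + v/2 - 1/2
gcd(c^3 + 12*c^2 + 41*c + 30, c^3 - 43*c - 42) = c^2 + 7*c + 6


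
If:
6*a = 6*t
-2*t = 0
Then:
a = 0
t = 0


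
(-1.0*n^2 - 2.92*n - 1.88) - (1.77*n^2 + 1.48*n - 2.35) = -2.77*n^2 - 4.4*n + 0.47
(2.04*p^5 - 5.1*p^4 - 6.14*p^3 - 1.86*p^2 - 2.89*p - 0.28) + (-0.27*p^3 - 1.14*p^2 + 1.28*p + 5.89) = 2.04*p^5 - 5.1*p^4 - 6.41*p^3 - 3.0*p^2 - 1.61*p + 5.61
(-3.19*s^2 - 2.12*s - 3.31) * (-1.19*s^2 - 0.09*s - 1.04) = 3.7961*s^4 + 2.8099*s^3 + 7.4473*s^2 + 2.5027*s + 3.4424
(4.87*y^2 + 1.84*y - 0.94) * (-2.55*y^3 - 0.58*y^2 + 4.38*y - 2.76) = -12.4185*y^5 - 7.5166*y^4 + 22.6604*y^3 - 4.8368*y^2 - 9.1956*y + 2.5944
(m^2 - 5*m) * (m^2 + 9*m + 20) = m^4 + 4*m^3 - 25*m^2 - 100*m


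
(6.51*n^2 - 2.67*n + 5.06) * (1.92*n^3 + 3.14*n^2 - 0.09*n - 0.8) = 12.4992*n^5 + 15.315*n^4 + 0.745499999999998*n^3 + 10.9207*n^2 + 1.6806*n - 4.048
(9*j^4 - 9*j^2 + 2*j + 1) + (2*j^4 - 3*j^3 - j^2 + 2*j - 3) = 11*j^4 - 3*j^3 - 10*j^2 + 4*j - 2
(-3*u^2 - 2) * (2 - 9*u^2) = 27*u^4 + 12*u^2 - 4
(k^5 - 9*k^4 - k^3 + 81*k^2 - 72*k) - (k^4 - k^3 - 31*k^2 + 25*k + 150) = k^5 - 10*k^4 + 112*k^2 - 97*k - 150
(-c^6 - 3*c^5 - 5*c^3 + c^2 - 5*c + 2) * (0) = 0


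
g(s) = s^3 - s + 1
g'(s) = 3*s^2 - 1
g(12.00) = 1717.00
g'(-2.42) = 16.57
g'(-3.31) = 31.87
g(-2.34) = -9.47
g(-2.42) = -10.75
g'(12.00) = 431.00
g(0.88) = 0.80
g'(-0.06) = -0.99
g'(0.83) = 1.07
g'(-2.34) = 15.43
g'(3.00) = 26.00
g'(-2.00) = 11.00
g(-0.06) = 1.06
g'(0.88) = 1.32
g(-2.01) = -5.11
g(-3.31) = -31.95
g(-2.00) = -5.00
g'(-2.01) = 11.12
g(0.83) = 0.74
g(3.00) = 25.00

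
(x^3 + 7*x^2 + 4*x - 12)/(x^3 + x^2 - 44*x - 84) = (x - 1)/(x - 7)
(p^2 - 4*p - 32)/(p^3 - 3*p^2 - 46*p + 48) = (p + 4)/(p^2 + 5*p - 6)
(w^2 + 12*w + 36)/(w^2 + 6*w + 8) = (w^2 + 12*w + 36)/(w^2 + 6*w + 8)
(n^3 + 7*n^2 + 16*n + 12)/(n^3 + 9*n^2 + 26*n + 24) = (n + 2)/(n + 4)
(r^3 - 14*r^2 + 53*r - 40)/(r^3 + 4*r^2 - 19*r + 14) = (r^2 - 13*r + 40)/(r^2 + 5*r - 14)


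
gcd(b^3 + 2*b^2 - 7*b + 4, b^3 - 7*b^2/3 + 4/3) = b - 1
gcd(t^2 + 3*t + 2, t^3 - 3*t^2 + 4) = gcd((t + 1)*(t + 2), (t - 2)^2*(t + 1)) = t + 1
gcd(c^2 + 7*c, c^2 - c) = c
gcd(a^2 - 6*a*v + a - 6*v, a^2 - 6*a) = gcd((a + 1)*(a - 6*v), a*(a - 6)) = 1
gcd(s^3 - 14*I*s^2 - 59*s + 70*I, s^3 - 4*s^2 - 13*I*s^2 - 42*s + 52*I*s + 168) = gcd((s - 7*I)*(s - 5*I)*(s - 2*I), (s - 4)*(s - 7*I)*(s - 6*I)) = s - 7*I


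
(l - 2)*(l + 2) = l^2 - 4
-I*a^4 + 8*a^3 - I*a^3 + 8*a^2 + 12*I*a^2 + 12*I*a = a*(a + 2*I)*(a + 6*I)*(-I*a - I)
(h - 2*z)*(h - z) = h^2 - 3*h*z + 2*z^2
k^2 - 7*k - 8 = (k - 8)*(k + 1)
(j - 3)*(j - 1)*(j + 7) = j^3 + 3*j^2 - 25*j + 21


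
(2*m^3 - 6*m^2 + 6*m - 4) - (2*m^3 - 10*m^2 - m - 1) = 4*m^2 + 7*m - 3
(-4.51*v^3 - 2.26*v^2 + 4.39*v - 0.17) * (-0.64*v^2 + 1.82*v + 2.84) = 2.8864*v^5 - 6.7618*v^4 - 19.7312*v^3 + 1.6802*v^2 + 12.1582*v - 0.4828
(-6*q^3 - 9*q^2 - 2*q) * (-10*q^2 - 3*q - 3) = 60*q^5 + 108*q^4 + 65*q^3 + 33*q^2 + 6*q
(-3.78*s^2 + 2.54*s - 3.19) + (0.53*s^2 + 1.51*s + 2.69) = -3.25*s^2 + 4.05*s - 0.5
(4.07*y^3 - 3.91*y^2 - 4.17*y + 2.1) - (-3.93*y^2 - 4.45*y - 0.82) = 4.07*y^3 + 0.02*y^2 + 0.28*y + 2.92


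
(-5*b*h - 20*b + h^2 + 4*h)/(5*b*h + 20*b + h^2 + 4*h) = (-5*b + h)/(5*b + h)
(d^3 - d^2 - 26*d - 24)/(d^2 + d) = d - 2 - 24/d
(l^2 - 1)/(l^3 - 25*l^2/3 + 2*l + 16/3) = 3*(l + 1)/(3*l^2 - 22*l - 16)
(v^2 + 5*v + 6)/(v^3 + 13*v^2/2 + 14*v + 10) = 2*(v + 3)/(2*v^2 + 9*v + 10)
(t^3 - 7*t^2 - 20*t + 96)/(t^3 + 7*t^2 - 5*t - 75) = (t^2 - 4*t - 32)/(t^2 + 10*t + 25)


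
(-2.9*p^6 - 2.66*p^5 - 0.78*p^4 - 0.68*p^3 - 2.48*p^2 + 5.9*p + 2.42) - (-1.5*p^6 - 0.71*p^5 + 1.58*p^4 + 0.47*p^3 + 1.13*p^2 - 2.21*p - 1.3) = -1.4*p^6 - 1.95*p^5 - 2.36*p^4 - 1.15*p^3 - 3.61*p^2 + 8.11*p + 3.72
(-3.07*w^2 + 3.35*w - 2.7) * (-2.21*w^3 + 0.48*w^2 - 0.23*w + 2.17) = 6.7847*w^5 - 8.8771*w^4 + 8.2811*w^3 - 8.7284*w^2 + 7.8905*w - 5.859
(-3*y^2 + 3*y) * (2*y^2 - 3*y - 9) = -6*y^4 + 15*y^3 + 18*y^2 - 27*y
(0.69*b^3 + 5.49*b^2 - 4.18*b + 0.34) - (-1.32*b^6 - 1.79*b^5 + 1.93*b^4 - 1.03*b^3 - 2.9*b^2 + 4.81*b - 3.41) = 1.32*b^6 + 1.79*b^5 - 1.93*b^4 + 1.72*b^3 + 8.39*b^2 - 8.99*b + 3.75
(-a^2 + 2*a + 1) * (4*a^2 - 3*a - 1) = -4*a^4 + 11*a^3 - a^2 - 5*a - 1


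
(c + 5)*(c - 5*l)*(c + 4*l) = c^3 - c^2*l + 5*c^2 - 20*c*l^2 - 5*c*l - 100*l^2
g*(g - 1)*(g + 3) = g^3 + 2*g^2 - 3*g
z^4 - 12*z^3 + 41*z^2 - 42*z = z*(z - 7)*(z - 3)*(z - 2)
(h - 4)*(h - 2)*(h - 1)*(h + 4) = h^4 - 3*h^3 - 14*h^2 + 48*h - 32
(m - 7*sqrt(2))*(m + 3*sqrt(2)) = m^2 - 4*sqrt(2)*m - 42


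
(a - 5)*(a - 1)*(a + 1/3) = a^3 - 17*a^2/3 + 3*a + 5/3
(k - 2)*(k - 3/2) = k^2 - 7*k/2 + 3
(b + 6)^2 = b^2 + 12*b + 36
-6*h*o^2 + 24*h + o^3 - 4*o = (-6*h + o)*(o - 2)*(o + 2)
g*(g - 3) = g^2 - 3*g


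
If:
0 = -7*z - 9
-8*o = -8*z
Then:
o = -9/7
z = -9/7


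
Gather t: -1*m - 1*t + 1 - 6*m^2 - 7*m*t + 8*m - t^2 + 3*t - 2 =-6*m^2 + 7*m - t^2 + t*(2 - 7*m) - 1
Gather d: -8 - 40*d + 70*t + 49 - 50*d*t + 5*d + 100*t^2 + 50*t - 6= d*(-50*t - 35) + 100*t^2 + 120*t + 35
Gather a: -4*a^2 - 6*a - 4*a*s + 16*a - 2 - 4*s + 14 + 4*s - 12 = -4*a^2 + a*(10 - 4*s)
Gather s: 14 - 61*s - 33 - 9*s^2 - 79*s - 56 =-9*s^2 - 140*s - 75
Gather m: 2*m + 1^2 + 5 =2*m + 6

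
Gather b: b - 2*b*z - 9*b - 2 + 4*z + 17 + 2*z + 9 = b*(-2*z - 8) + 6*z + 24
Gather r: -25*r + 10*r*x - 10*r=r*(10*x - 35)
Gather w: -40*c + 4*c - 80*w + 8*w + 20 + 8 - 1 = -36*c - 72*w + 27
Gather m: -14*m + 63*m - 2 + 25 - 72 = 49*m - 49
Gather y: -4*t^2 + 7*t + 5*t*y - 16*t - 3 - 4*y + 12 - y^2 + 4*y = -4*t^2 + 5*t*y - 9*t - y^2 + 9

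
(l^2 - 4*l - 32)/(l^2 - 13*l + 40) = (l + 4)/(l - 5)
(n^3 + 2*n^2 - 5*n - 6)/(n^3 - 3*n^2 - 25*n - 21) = (n - 2)/(n - 7)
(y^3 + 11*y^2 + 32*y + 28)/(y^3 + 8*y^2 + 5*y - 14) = (y + 2)/(y - 1)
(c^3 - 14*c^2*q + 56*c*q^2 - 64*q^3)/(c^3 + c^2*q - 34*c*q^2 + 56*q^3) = (c - 8*q)/(c + 7*q)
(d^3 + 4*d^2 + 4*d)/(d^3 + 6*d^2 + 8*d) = (d + 2)/(d + 4)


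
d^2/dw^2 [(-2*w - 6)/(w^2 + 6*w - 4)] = 4*(w + 3)*(3*w^2 + 18*w - 4*(w + 3)^2 - 12)/(w^2 + 6*w - 4)^3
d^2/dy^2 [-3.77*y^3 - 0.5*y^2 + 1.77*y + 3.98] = -22.62*y - 1.0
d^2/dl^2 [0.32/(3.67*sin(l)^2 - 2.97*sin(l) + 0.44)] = (-17.240192*sin(l)^4 + 10.463904*sin(l)^3 + 25.104544*sin(l)^2 - 21.345984*sin(l) + 4.611904)/(3.67*sin(l)^2 - 2.97*sin(l) + 0.44)^3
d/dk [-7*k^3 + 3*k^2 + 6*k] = -21*k^2 + 6*k + 6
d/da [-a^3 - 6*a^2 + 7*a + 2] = -3*a^2 - 12*a + 7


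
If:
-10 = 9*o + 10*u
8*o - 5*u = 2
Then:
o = -6/25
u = -98/125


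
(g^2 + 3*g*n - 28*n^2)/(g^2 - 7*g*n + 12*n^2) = (g + 7*n)/(g - 3*n)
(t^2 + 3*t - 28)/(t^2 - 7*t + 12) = (t + 7)/(t - 3)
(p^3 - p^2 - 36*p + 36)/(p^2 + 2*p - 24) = (p^2 - 7*p + 6)/(p - 4)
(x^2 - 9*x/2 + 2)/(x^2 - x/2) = (x - 4)/x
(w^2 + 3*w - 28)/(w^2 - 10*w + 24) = (w + 7)/(w - 6)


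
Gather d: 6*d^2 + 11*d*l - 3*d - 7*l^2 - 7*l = 6*d^2 + d*(11*l - 3) - 7*l^2 - 7*l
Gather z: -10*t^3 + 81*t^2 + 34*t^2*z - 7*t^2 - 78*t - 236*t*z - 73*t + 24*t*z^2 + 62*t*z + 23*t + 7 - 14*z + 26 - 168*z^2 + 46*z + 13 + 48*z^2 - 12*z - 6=-10*t^3 + 74*t^2 - 128*t + z^2*(24*t - 120) + z*(34*t^2 - 174*t + 20) + 40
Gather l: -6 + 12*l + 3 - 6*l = 6*l - 3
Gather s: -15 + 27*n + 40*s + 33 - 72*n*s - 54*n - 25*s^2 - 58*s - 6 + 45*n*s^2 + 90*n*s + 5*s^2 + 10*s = -27*n + s^2*(45*n - 20) + s*(18*n - 8) + 12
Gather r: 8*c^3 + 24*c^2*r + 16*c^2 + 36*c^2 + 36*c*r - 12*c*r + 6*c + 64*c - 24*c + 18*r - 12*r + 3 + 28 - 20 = 8*c^3 + 52*c^2 + 46*c + r*(24*c^2 + 24*c + 6) + 11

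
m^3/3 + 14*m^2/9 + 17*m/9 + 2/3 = (m/3 + 1/3)*(m + 2/3)*(m + 3)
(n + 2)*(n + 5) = n^2 + 7*n + 10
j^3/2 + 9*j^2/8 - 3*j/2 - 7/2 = (j/2 + 1)*(j - 7/4)*(j + 2)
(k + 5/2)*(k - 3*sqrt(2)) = k^2 - 3*sqrt(2)*k + 5*k/2 - 15*sqrt(2)/2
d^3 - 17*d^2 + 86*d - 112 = (d - 8)*(d - 7)*(d - 2)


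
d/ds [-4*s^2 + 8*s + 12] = 8 - 8*s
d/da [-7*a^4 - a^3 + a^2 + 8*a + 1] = -28*a^3 - 3*a^2 + 2*a + 8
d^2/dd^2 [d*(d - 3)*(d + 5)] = 6*d + 4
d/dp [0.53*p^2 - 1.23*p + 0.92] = 1.06*p - 1.23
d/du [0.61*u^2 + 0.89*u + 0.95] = 1.22*u + 0.89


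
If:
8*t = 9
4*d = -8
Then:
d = -2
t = 9/8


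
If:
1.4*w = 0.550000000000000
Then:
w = 0.39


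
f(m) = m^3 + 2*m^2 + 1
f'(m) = 3*m^2 + 4*m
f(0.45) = 1.50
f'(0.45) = 2.41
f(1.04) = 4.29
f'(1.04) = 7.40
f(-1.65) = 1.95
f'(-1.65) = 1.57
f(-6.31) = -170.61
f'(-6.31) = 94.21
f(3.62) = 74.65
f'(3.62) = 53.79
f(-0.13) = 1.03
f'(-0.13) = -0.47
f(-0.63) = 1.54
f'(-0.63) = -1.33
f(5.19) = 194.67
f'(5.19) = 101.57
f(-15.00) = -2924.00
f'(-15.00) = 615.00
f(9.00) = 892.00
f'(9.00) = 279.00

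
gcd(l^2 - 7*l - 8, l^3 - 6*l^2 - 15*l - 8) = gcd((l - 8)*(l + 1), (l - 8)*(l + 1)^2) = l^2 - 7*l - 8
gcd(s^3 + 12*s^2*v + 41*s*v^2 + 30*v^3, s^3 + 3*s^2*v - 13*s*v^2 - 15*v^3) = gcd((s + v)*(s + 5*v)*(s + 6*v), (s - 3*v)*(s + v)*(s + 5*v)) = s^2 + 6*s*v + 5*v^2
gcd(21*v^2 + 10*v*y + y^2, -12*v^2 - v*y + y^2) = 3*v + y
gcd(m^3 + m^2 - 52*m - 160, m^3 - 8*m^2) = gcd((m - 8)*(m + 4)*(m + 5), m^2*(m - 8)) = m - 8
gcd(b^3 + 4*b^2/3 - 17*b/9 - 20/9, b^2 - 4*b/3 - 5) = b + 5/3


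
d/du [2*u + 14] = 2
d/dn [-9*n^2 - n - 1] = -18*n - 1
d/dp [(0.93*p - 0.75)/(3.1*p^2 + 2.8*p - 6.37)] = (-2.883*p^2 + 4.65*p - 3.8241)/(9.61*p^4 + 17.36*p^3 - 31.654*p^2 - 35.672*p + 40.5769)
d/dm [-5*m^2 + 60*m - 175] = 60 - 10*m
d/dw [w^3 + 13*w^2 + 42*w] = 3*w^2 + 26*w + 42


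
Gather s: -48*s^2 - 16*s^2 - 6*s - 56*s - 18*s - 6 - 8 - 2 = -64*s^2 - 80*s - 16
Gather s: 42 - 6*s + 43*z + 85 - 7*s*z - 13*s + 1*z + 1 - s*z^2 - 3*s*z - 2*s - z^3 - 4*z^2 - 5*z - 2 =s*(-z^2 - 10*z - 21) - z^3 - 4*z^2 + 39*z + 126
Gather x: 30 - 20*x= 30 - 20*x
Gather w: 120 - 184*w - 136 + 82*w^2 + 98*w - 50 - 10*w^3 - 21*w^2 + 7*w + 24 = -10*w^3 + 61*w^2 - 79*w - 42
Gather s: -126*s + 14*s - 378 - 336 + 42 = -112*s - 672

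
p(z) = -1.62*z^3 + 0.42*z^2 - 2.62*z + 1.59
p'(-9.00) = -403.84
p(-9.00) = 1240.17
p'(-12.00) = -712.54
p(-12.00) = 2892.87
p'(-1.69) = -17.92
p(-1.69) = 15.04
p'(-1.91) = -21.95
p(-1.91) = 19.41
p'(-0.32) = -3.39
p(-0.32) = 2.52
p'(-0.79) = -6.32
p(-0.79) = 4.72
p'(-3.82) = -76.75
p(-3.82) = 108.03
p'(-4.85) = -121.01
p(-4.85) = 208.99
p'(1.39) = -10.84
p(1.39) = -5.59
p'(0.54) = -3.58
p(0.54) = 0.04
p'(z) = -4.86*z^2 + 0.84*z - 2.62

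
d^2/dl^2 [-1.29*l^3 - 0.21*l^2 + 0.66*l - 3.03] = -7.74*l - 0.42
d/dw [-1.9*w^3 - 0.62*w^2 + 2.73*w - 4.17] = -5.7*w^2 - 1.24*w + 2.73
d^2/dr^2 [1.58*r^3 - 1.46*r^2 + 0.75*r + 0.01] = 9.48*r - 2.92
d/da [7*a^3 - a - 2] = 21*a^2 - 1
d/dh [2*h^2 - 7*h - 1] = 4*h - 7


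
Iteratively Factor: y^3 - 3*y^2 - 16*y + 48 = (y + 4)*(y^2 - 7*y + 12) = (y - 3)*(y + 4)*(y - 4)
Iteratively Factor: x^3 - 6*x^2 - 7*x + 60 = (x - 5)*(x^2 - x - 12) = (x - 5)*(x - 4)*(x + 3)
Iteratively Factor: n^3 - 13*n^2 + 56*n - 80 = (n - 5)*(n^2 - 8*n + 16) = (n - 5)*(n - 4)*(n - 4)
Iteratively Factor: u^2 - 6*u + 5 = (u - 1)*(u - 5)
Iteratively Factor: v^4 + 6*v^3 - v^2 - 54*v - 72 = (v - 3)*(v^3 + 9*v^2 + 26*v + 24) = (v - 3)*(v + 2)*(v^2 + 7*v + 12) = (v - 3)*(v + 2)*(v + 4)*(v + 3)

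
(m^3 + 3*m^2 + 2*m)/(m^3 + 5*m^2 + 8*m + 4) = m/(m + 2)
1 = 1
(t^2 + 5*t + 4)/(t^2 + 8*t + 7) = (t + 4)/(t + 7)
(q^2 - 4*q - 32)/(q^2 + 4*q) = (q - 8)/q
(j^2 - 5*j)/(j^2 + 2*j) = (j - 5)/(j + 2)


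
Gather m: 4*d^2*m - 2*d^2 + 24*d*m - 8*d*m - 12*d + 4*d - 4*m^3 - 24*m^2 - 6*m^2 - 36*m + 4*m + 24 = -2*d^2 - 8*d - 4*m^3 - 30*m^2 + m*(4*d^2 + 16*d - 32) + 24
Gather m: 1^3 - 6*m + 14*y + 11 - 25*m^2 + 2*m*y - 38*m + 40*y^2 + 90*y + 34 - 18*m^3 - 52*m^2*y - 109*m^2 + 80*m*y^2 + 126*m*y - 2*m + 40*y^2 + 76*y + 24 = -18*m^3 + m^2*(-52*y - 134) + m*(80*y^2 + 128*y - 46) + 80*y^2 + 180*y + 70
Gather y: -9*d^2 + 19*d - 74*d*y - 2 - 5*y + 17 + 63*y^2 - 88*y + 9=-9*d^2 + 19*d + 63*y^2 + y*(-74*d - 93) + 24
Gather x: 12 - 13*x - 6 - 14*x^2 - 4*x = -14*x^2 - 17*x + 6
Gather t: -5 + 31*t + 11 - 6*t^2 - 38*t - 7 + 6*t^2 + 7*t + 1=0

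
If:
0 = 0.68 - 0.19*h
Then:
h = 3.58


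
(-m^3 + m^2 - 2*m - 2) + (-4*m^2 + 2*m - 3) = -m^3 - 3*m^2 - 5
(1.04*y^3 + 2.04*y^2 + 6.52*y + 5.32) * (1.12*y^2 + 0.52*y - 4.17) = 1.1648*y^5 + 2.8256*y^4 + 4.0264*y^3 + 0.842000000000001*y^2 - 24.422*y - 22.1844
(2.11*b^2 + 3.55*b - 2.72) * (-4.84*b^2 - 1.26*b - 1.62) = -10.2124*b^4 - 19.8406*b^3 + 5.2736*b^2 - 2.3238*b + 4.4064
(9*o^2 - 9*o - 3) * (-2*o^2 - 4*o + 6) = -18*o^4 - 18*o^3 + 96*o^2 - 42*o - 18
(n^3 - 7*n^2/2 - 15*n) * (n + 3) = n^4 - n^3/2 - 51*n^2/2 - 45*n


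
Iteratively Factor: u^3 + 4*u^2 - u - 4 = (u + 4)*(u^2 - 1) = (u - 1)*(u + 4)*(u + 1)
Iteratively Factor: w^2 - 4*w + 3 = (w - 1)*(w - 3)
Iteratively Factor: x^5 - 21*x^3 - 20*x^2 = (x - 5)*(x^4 + 5*x^3 + 4*x^2) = (x - 5)*(x + 4)*(x^3 + x^2) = x*(x - 5)*(x + 4)*(x^2 + x) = x^2*(x - 5)*(x + 4)*(x + 1)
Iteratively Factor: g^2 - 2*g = (g)*(g - 2)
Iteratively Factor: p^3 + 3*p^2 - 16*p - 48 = (p + 3)*(p^2 - 16) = (p + 3)*(p + 4)*(p - 4)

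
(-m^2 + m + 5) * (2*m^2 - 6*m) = -2*m^4 + 8*m^3 + 4*m^2 - 30*m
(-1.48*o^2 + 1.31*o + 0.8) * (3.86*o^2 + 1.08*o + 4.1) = -5.7128*o^4 + 3.4582*o^3 - 1.5652*o^2 + 6.235*o + 3.28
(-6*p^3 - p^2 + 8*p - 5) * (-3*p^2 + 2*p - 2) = 18*p^5 - 9*p^4 - 14*p^3 + 33*p^2 - 26*p + 10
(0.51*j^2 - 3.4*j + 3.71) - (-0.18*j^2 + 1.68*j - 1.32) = 0.69*j^2 - 5.08*j + 5.03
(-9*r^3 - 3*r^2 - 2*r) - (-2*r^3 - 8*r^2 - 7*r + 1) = -7*r^3 + 5*r^2 + 5*r - 1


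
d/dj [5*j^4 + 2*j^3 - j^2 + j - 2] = 20*j^3 + 6*j^2 - 2*j + 1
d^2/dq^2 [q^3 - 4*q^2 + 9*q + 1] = 6*q - 8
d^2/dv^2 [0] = 0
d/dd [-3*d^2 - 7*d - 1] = -6*d - 7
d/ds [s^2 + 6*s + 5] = 2*s + 6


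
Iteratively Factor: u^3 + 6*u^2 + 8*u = (u + 4)*(u^2 + 2*u) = (u + 2)*(u + 4)*(u)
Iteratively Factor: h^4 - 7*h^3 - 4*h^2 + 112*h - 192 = (h - 4)*(h^3 - 3*h^2 - 16*h + 48) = (h - 4)*(h + 4)*(h^2 - 7*h + 12) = (h - 4)^2*(h + 4)*(h - 3)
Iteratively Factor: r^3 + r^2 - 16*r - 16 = (r - 4)*(r^2 + 5*r + 4) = (r - 4)*(r + 4)*(r + 1)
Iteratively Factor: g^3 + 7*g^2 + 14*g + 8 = (g + 1)*(g^2 + 6*g + 8) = (g + 1)*(g + 4)*(g + 2)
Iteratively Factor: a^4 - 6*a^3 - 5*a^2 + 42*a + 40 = (a - 4)*(a^3 - 2*a^2 - 13*a - 10) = (a - 4)*(a + 1)*(a^2 - 3*a - 10) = (a - 4)*(a + 1)*(a + 2)*(a - 5)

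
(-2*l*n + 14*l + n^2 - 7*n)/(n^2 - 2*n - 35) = (-2*l + n)/(n + 5)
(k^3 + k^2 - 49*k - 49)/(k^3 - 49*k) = (k + 1)/k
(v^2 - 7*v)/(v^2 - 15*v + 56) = v/(v - 8)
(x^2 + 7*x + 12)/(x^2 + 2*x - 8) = (x + 3)/(x - 2)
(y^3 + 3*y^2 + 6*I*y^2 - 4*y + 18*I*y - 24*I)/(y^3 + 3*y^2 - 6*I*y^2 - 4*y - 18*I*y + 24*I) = (y + 6*I)/(y - 6*I)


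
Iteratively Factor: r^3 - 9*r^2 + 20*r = (r - 4)*(r^2 - 5*r) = (r - 5)*(r - 4)*(r)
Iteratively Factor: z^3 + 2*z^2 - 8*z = (z - 2)*(z^2 + 4*z) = (z - 2)*(z + 4)*(z)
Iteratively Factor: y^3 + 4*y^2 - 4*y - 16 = (y + 2)*(y^2 + 2*y - 8) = (y + 2)*(y + 4)*(y - 2)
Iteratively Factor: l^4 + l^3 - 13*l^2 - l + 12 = (l - 1)*(l^3 + 2*l^2 - 11*l - 12) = (l - 1)*(l + 1)*(l^2 + l - 12) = (l - 3)*(l - 1)*(l + 1)*(l + 4)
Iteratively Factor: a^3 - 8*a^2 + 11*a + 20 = (a - 5)*(a^2 - 3*a - 4) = (a - 5)*(a - 4)*(a + 1)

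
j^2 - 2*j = j*(j - 2)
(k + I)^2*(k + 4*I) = k^3 + 6*I*k^2 - 9*k - 4*I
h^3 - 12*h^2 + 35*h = h*(h - 7)*(h - 5)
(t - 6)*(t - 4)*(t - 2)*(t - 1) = t^4 - 13*t^3 + 56*t^2 - 92*t + 48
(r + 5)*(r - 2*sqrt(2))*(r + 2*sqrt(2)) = r^3 + 5*r^2 - 8*r - 40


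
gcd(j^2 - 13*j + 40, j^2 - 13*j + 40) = j^2 - 13*j + 40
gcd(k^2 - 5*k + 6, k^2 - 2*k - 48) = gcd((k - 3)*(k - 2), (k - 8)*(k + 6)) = 1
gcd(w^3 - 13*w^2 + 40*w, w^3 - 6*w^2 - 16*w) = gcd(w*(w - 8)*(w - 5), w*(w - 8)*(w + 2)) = w^2 - 8*w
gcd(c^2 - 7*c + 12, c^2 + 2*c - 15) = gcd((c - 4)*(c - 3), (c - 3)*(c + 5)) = c - 3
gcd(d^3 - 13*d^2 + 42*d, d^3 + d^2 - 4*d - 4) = 1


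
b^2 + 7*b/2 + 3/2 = (b + 1/2)*(b + 3)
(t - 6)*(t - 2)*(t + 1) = t^3 - 7*t^2 + 4*t + 12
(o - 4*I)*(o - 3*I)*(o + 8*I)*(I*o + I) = I*o^4 - o^3 + I*o^3 - o^2 + 44*I*o^2 + 96*o + 44*I*o + 96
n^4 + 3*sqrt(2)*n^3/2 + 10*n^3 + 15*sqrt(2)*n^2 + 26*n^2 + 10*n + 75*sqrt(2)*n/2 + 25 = (n + 5)^2*(n + sqrt(2)/2)*(n + sqrt(2))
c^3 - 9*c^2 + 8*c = c*(c - 8)*(c - 1)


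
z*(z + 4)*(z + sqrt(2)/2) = z^3 + sqrt(2)*z^2/2 + 4*z^2 + 2*sqrt(2)*z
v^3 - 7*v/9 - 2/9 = (v - 1)*(v + 1/3)*(v + 2/3)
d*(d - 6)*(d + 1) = d^3 - 5*d^2 - 6*d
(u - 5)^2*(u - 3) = u^3 - 13*u^2 + 55*u - 75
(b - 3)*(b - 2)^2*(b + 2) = b^4 - 5*b^3 + 2*b^2 + 20*b - 24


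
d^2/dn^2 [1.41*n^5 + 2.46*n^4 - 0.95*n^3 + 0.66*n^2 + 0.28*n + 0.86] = 28.2*n^3 + 29.52*n^2 - 5.7*n + 1.32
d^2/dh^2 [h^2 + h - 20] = 2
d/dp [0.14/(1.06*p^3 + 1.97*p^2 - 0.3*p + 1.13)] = (-0.4452*p^2 - 0.5516*p + 0.042)/(1.06*p^3 + 1.97*p^2 - 0.3*p + 1.13)^2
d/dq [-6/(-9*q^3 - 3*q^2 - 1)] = 18*q*(-9*q - 2)/(9*q^3 + 3*q^2 + 1)^2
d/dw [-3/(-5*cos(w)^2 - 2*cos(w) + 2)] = 6*(5*cos(w) + 1)*sin(w)/(5*cos(w)^2 + 2*cos(w) - 2)^2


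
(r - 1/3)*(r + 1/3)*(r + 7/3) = r^3 + 7*r^2/3 - r/9 - 7/27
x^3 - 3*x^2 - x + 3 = (x - 3)*(x - 1)*(x + 1)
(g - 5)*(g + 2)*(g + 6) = g^3 + 3*g^2 - 28*g - 60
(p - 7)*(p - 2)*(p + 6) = p^3 - 3*p^2 - 40*p + 84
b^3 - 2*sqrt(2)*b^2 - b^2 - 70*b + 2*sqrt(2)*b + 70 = (b - 1)*(b - 7*sqrt(2))*(b + 5*sqrt(2))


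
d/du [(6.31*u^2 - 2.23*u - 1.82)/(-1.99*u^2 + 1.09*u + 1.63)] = (2.4402*u^2 + 13.327*u - 1.6511)/(3.9601*u^4 - 4.3382*u^3 - 5.2993*u^2 + 3.5534*u + 2.6569)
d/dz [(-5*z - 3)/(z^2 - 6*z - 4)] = (5*z^2 + 6*z + 2)/(z^4 - 12*z^3 + 28*z^2 + 48*z + 16)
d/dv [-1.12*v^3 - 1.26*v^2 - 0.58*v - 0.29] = -3.36*v^2 - 2.52*v - 0.58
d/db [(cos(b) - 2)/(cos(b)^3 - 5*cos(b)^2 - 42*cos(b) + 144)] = (43*cos(b) - 11*cos(2*b) + cos(3*b) - 131)*sin(b)/(2*(cos(b)^3 - 5*cos(b)^2 - 42*cos(b) + 144)^2)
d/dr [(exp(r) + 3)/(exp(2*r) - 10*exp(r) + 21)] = (-2*(exp(r) - 5)*(exp(r) + 3) + exp(2*r) - 10*exp(r) + 21)*exp(r)/(exp(2*r) - 10*exp(r) + 21)^2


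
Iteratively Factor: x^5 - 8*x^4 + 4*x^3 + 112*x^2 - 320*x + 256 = (x - 4)*(x^4 - 4*x^3 - 12*x^2 + 64*x - 64) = (x - 4)*(x - 2)*(x^3 - 2*x^2 - 16*x + 32) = (x - 4)^2*(x - 2)*(x^2 + 2*x - 8) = (x - 4)^2*(x - 2)*(x + 4)*(x - 2)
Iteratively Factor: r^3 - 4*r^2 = (r - 4)*(r^2) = r*(r - 4)*(r)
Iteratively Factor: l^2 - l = (l)*(l - 1)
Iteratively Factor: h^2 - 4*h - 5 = (h - 5)*(h + 1)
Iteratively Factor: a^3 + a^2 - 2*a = (a - 1)*(a^2 + 2*a) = (a - 1)*(a + 2)*(a)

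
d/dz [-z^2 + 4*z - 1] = 4 - 2*z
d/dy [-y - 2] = -1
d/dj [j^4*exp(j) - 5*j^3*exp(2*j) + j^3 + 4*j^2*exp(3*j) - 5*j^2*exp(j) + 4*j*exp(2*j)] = j^4*exp(j) - 10*j^3*exp(2*j) + 4*j^3*exp(j) + 12*j^2*exp(3*j) - 15*j^2*exp(2*j) - 5*j^2*exp(j) + 3*j^2 + 8*j*exp(3*j) + 8*j*exp(2*j) - 10*j*exp(j) + 4*exp(2*j)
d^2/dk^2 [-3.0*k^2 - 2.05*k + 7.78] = -6.00000000000000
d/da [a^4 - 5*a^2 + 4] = 4*a^3 - 10*a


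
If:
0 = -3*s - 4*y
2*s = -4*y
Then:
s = 0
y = 0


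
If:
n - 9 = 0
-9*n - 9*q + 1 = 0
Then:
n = 9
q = -80/9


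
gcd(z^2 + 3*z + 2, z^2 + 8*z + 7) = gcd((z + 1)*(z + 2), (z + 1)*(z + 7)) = z + 1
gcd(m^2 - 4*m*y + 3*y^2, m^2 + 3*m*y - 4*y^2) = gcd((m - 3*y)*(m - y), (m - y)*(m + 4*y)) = -m + y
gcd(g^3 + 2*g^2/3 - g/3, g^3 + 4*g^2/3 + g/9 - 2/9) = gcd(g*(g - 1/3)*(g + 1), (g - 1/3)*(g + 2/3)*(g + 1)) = g^2 + 2*g/3 - 1/3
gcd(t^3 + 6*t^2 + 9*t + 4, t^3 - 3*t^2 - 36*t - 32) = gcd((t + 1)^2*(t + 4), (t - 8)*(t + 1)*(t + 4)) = t^2 + 5*t + 4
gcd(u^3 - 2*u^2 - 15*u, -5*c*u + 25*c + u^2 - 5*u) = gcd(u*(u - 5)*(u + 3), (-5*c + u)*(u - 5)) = u - 5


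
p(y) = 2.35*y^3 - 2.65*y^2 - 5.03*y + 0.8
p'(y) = 7.05*y^2 - 5.3*y - 5.03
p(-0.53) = 2.37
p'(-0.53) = -0.24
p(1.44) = -4.92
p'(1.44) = 1.96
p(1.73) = -3.67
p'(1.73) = 6.90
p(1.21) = -5.00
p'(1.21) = -1.12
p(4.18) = 105.10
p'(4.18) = 96.00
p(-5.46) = -433.25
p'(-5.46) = 234.08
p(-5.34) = -405.75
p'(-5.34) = 224.31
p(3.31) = 40.34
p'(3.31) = 54.67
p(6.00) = 382.82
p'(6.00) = 216.97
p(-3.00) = -71.41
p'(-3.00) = 74.32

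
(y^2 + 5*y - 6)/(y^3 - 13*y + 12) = (y + 6)/(y^2 + y - 12)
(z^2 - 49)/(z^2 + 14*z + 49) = (z - 7)/(z + 7)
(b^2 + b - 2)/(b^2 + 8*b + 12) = (b - 1)/(b + 6)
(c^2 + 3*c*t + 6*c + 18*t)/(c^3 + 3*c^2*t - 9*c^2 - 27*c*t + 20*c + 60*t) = (c + 6)/(c^2 - 9*c + 20)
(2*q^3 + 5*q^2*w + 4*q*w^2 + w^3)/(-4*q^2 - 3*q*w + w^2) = (-2*q^2 - 3*q*w - w^2)/(4*q - w)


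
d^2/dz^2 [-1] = 0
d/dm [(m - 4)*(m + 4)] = 2*m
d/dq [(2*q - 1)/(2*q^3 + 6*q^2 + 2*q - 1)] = 2*q*(-4*q^2 - 3*q + 6)/(4*q^6 + 24*q^5 + 44*q^4 + 20*q^3 - 8*q^2 - 4*q + 1)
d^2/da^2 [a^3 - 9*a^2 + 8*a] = 6*a - 18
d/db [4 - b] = -1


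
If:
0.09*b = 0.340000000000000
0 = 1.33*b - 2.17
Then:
No Solution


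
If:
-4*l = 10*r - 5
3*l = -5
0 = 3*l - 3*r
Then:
No Solution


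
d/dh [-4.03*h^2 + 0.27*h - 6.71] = 0.27 - 8.06*h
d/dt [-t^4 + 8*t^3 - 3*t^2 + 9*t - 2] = -4*t^3 + 24*t^2 - 6*t + 9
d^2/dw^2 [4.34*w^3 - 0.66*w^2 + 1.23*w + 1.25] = 26.04*w - 1.32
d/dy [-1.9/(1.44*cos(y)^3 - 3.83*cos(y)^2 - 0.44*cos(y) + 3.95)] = (-8.208*cos(y)^2 + 14.554*cos(y) + 0.836)*sin(y)/(1.44*cos(y)^3 - 3.83*cos(y)^2 - 0.44*cos(y) + 3.95)^2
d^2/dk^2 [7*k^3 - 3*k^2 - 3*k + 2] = 42*k - 6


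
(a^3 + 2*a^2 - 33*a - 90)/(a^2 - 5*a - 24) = (a^2 - a - 30)/(a - 8)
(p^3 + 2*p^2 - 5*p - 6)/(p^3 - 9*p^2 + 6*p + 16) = (p + 3)/(p - 8)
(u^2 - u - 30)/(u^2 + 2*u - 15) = (u - 6)/(u - 3)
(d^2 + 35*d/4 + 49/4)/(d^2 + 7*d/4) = (d + 7)/d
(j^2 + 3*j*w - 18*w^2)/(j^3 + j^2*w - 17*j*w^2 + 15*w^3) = (-j - 6*w)/(-j^2 - 4*j*w + 5*w^2)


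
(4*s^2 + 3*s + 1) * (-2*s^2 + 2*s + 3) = -8*s^4 + 2*s^3 + 16*s^2 + 11*s + 3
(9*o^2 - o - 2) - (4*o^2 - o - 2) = 5*o^2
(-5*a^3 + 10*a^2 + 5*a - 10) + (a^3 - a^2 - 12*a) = -4*a^3 + 9*a^2 - 7*a - 10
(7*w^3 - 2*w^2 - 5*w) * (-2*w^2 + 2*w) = -14*w^5 + 18*w^4 + 6*w^3 - 10*w^2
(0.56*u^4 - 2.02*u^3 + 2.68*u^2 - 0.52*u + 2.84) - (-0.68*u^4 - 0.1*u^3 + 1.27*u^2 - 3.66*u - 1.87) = 1.24*u^4 - 1.92*u^3 + 1.41*u^2 + 3.14*u + 4.71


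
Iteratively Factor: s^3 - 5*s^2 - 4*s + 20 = (s - 5)*(s^2 - 4) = (s - 5)*(s - 2)*(s + 2)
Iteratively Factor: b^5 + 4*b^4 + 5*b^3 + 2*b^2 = (b)*(b^4 + 4*b^3 + 5*b^2 + 2*b) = b*(b + 1)*(b^3 + 3*b^2 + 2*b) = b*(b + 1)*(b + 2)*(b^2 + b) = b^2*(b + 1)*(b + 2)*(b + 1)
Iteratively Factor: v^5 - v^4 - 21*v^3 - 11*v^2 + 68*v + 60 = (v + 3)*(v^4 - 4*v^3 - 9*v^2 + 16*v + 20) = (v - 2)*(v + 3)*(v^3 - 2*v^2 - 13*v - 10) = (v - 2)*(v + 1)*(v + 3)*(v^2 - 3*v - 10) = (v - 5)*(v - 2)*(v + 1)*(v + 3)*(v + 2)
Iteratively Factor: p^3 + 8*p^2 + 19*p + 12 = (p + 4)*(p^2 + 4*p + 3) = (p + 3)*(p + 4)*(p + 1)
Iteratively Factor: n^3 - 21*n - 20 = (n + 4)*(n^2 - 4*n - 5) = (n - 5)*(n + 4)*(n + 1)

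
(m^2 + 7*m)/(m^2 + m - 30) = m*(m + 7)/(m^2 + m - 30)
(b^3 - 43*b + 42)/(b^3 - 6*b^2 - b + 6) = (b + 7)/(b + 1)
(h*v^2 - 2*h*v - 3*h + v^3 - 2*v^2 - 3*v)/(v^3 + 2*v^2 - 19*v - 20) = (h*v - 3*h + v^2 - 3*v)/(v^2 + v - 20)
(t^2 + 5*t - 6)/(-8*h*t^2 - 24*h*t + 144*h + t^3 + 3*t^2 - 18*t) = (t - 1)/(-8*h*t + 24*h + t^2 - 3*t)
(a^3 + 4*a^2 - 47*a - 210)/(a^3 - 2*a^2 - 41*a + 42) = (a + 5)/(a - 1)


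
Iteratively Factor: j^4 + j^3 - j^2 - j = (j)*(j^3 + j^2 - j - 1) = j*(j + 1)*(j^2 - 1) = j*(j + 1)^2*(j - 1)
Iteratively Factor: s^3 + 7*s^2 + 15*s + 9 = (s + 3)*(s^2 + 4*s + 3) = (s + 3)^2*(s + 1)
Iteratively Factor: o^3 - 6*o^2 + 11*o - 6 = (o - 2)*(o^2 - 4*o + 3) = (o - 2)*(o - 1)*(o - 3)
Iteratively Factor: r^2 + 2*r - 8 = (r - 2)*(r + 4)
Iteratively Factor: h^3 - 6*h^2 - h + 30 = (h - 5)*(h^2 - h - 6) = (h - 5)*(h + 2)*(h - 3)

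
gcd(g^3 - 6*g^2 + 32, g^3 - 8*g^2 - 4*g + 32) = g + 2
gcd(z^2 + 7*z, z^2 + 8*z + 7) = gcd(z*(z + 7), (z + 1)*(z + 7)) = z + 7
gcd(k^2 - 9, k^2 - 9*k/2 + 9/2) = k - 3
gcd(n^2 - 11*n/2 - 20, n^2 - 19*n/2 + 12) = n - 8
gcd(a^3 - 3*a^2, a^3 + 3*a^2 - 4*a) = a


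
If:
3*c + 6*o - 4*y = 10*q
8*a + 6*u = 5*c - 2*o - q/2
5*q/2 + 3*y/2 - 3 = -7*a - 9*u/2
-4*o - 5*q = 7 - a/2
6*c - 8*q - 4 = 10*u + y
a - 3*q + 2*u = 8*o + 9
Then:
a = 9045/44446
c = 72521/177784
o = -248729/355568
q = -36447/44446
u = 32899/88892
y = 116157/88892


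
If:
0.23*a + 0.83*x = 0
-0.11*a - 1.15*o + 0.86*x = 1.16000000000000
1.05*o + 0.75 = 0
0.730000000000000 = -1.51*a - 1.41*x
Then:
No Solution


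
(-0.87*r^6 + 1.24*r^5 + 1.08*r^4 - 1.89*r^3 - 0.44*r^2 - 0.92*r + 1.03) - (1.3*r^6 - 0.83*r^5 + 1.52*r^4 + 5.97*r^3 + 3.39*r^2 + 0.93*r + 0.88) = -2.17*r^6 + 2.07*r^5 - 0.44*r^4 - 7.86*r^3 - 3.83*r^2 - 1.85*r + 0.15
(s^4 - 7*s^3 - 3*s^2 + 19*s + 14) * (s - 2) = s^5 - 9*s^4 + 11*s^3 + 25*s^2 - 24*s - 28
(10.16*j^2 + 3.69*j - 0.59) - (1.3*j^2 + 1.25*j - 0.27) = 8.86*j^2 + 2.44*j - 0.32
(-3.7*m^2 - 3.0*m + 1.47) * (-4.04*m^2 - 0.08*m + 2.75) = 14.948*m^4 + 12.416*m^3 - 15.8738*m^2 - 8.3676*m + 4.0425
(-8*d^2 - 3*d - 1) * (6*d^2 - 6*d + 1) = -48*d^4 + 30*d^3 + 4*d^2 + 3*d - 1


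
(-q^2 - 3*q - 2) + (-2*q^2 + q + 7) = -3*q^2 - 2*q + 5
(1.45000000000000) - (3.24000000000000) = -1.79000000000000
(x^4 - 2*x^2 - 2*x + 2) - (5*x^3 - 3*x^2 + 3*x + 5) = x^4 - 5*x^3 + x^2 - 5*x - 3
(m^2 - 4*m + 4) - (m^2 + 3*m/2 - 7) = 11 - 11*m/2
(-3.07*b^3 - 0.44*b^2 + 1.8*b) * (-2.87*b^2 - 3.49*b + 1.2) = 8.8109*b^5 + 11.9771*b^4 - 7.3144*b^3 - 6.81*b^2 + 2.16*b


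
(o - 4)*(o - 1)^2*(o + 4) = o^4 - 2*o^3 - 15*o^2 + 32*o - 16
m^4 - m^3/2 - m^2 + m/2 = m*(m - 1)*(m - 1/2)*(m + 1)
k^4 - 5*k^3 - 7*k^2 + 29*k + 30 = (k - 5)*(k - 3)*(k + 1)*(k + 2)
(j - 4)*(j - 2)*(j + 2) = j^3 - 4*j^2 - 4*j + 16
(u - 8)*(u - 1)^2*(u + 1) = u^4 - 9*u^3 + 7*u^2 + 9*u - 8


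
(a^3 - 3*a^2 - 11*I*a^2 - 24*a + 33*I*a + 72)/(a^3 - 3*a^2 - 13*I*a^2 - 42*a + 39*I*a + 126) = (a^2 - 11*I*a - 24)/(a^2 - 13*I*a - 42)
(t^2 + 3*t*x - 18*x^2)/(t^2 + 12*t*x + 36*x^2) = (t - 3*x)/(t + 6*x)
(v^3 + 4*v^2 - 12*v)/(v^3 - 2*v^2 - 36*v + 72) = v/(v - 6)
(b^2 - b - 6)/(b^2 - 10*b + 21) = (b + 2)/(b - 7)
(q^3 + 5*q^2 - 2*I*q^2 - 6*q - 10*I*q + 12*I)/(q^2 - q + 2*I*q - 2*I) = (q^2 + 2*q*(3 - I) - 12*I)/(q + 2*I)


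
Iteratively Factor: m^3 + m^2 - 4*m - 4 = (m + 2)*(m^2 - m - 2) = (m + 1)*(m + 2)*(m - 2)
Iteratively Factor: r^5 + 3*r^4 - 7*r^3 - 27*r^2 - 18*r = (r + 2)*(r^4 + r^3 - 9*r^2 - 9*r) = r*(r + 2)*(r^3 + r^2 - 9*r - 9) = r*(r - 3)*(r + 2)*(r^2 + 4*r + 3) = r*(r - 3)*(r + 2)*(r + 3)*(r + 1)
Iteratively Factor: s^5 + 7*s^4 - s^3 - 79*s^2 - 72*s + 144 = (s - 3)*(s^4 + 10*s^3 + 29*s^2 + 8*s - 48) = (s - 3)*(s - 1)*(s^3 + 11*s^2 + 40*s + 48) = (s - 3)*(s - 1)*(s + 4)*(s^2 + 7*s + 12) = (s - 3)*(s - 1)*(s + 4)^2*(s + 3)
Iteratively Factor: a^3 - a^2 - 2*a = (a)*(a^2 - a - 2) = a*(a + 1)*(a - 2)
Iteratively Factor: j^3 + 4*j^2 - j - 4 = (j - 1)*(j^2 + 5*j + 4) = (j - 1)*(j + 4)*(j + 1)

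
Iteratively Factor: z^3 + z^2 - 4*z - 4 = (z - 2)*(z^2 + 3*z + 2) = (z - 2)*(z + 1)*(z + 2)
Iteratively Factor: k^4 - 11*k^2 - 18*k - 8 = (k + 2)*(k^3 - 2*k^2 - 7*k - 4) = (k - 4)*(k + 2)*(k^2 + 2*k + 1) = (k - 4)*(k + 1)*(k + 2)*(k + 1)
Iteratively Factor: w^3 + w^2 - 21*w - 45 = (w + 3)*(w^2 - 2*w - 15) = (w + 3)^2*(w - 5)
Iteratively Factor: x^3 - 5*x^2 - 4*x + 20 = (x - 2)*(x^2 - 3*x - 10) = (x - 2)*(x + 2)*(x - 5)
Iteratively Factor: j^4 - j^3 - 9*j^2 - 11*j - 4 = (j - 4)*(j^3 + 3*j^2 + 3*j + 1) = (j - 4)*(j + 1)*(j^2 + 2*j + 1) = (j - 4)*(j + 1)^2*(j + 1)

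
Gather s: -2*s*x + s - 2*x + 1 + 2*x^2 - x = s*(1 - 2*x) + 2*x^2 - 3*x + 1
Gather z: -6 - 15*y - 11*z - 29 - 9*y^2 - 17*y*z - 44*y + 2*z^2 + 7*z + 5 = -9*y^2 - 59*y + 2*z^2 + z*(-17*y - 4) - 30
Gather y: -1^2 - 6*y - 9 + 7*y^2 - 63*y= 7*y^2 - 69*y - 10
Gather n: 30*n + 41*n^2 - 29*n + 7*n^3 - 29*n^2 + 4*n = 7*n^3 + 12*n^2 + 5*n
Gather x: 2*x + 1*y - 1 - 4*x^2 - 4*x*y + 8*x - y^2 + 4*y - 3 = -4*x^2 + x*(10 - 4*y) - y^2 + 5*y - 4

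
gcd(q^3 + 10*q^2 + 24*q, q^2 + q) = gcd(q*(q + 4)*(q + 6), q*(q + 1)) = q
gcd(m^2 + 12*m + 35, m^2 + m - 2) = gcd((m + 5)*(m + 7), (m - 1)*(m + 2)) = 1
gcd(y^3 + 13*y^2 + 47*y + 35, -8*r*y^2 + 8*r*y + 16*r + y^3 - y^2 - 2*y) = y + 1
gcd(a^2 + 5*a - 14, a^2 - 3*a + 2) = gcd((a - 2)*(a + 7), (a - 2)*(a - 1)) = a - 2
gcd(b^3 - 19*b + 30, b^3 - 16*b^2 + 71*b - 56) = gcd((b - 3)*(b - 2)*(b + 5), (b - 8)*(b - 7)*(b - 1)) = 1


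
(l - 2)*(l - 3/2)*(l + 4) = l^3 + l^2/2 - 11*l + 12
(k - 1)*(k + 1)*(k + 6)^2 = k^4 + 12*k^3 + 35*k^2 - 12*k - 36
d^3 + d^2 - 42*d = d*(d - 6)*(d + 7)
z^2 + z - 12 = (z - 3)*(z + 4)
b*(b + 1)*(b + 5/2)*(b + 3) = b^4 + 13*b^3/2 + 13*b^2 + 15*b/2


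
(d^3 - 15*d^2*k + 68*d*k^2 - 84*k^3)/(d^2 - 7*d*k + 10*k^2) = (d^2 - 13*d*k + 42*k^2)/(d - 5*k)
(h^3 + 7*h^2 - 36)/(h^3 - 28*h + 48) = (h + 3)/(h - 4)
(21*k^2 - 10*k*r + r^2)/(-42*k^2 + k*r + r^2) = (21*k^2 - 10*k*r + r^2)/(-42*k^2 + k*r + r^2)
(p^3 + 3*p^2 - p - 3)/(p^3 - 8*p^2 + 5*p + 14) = (p^2 + 2*p - 3)/(p^2 - 9*p + 14)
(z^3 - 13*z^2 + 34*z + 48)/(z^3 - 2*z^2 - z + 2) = (z^2 - 14*z + 48)/(z^2 - 3*z + 2)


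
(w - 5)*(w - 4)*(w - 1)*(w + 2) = w^4 - 8*w^3 + 9*w^2 + 38*w - 40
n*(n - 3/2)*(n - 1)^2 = n^4 - 7*n^3/2 + 4*n^2 - 3*n/2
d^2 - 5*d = d*(d - 5)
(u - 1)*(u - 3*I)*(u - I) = u^3 - u^2 - 4*I*u^2 - 3*u + 4*I*u + 3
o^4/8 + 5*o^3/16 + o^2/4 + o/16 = o*(o/4 + 1/4)*(o/2 + 1/4)*(o + 1)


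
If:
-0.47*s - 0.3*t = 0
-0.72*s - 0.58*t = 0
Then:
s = 0.00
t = 0.00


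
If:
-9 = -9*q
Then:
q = 1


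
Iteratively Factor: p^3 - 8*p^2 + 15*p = (p)*(p^2 - 8*p + 15) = p*(p - 5)*(p - 3)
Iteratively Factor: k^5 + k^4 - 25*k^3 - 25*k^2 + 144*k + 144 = (k - 3)*(k^4 + 4*k^3 - 13*k^2 - 64*k - 48) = (k - 3)*(k + 4)*(k^3 - 13*k - 12) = (k - 3)*(k + 1)*(k + 4)*(k^2 - k - 12) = (k - 4)*(k - 3)*(k + 1)*(k + 4)*(k + 3)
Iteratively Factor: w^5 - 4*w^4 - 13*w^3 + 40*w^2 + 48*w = (w - 4)*(w^4 - 13*w^2 - 12*w) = (w - 4)*(w + 1)*(w^3 - w^2 - 12*w) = (w - 4)*(w + 1)*(w + 3)*(w^2 - 4*w) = w*(w - 4)*(w + 1)*(w + 3)*(w - 4)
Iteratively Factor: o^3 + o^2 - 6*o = (o - 2)*(o^2 + 3*o) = o*(o - 2)*(o + 3)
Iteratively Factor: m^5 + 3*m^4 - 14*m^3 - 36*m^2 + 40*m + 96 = (m + 2)*(m^4 + m^3 - 16*m^2 - 4*m + 48) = (m - 2)*(m + 2)*(m^3 + 3*m^2 - 10*m - 24) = (m - 3)*(m - 2)*(m + 2)*(m^2 + 6*m + 8) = (m - 3)*(m - 2)*(m + 2)*(m + 4)*(m + 2)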